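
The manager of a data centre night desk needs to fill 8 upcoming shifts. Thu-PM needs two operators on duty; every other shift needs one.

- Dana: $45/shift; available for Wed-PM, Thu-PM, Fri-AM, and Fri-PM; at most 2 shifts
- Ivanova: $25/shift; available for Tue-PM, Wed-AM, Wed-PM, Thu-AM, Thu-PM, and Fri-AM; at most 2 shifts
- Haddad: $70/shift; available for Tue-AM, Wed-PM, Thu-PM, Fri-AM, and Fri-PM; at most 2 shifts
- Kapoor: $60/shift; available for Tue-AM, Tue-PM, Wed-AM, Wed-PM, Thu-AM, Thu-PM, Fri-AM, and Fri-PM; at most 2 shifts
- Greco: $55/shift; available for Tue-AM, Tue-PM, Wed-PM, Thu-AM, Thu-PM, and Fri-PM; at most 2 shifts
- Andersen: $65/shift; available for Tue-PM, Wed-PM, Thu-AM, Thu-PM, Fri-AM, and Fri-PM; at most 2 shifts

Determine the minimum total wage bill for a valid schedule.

Picking the cheapest available operator for each shift independently would cost $295, but that ignores the shift limits.
An optimal schedule: Tue-AM→Greco, Tue-PM→Ivanova, Wed-AM→Ivanova, Wed-PM→Kapoor, Thu-AM→Greco, Thu-PM→Kapoor+Andersen, Fri-AM→Dana, Fri-PM→Dana.
Total: 55 + 25 + 25 + 60 + 55 + 60 + 65 + 45 + 45 = $435.

$435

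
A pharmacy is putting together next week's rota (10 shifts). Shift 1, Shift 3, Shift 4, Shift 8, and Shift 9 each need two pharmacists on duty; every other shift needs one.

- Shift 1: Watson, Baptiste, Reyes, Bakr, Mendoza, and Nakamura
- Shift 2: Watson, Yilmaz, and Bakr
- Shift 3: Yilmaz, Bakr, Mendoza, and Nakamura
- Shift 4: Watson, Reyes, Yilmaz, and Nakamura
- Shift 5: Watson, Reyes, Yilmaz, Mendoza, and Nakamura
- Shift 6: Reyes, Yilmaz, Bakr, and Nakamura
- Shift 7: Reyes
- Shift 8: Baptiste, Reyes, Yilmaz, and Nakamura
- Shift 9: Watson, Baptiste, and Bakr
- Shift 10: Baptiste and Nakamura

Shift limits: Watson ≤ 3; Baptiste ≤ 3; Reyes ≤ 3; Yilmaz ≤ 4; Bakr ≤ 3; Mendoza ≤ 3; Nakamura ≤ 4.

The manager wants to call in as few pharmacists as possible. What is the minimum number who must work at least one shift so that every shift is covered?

15 slots to fill and no one can take more than 4, so at least ⌈15/4⌉ = 4 pharmacists are needed.
Any 4 pharmacists together have capacity at most 4+4+3+3 = 14 < 15 slots, so 4 can never suffice.
Watson, Baptiste, Reyes, Yilmaz, and Bakr alone can cover everything: Shift 1→Reyes+Bakr, Shift 2→Watson, Shift 3→Yilmaz+Bakr, Shift 4→Watson+Reyes, Shift 5→Watson, Shift 6→Yilmaz, Shift 7→Reyes, Shift 8→Baptiste+Yilmaz, Shift 9→Baptiste+Bakr, Shift 10→Baptiste.

5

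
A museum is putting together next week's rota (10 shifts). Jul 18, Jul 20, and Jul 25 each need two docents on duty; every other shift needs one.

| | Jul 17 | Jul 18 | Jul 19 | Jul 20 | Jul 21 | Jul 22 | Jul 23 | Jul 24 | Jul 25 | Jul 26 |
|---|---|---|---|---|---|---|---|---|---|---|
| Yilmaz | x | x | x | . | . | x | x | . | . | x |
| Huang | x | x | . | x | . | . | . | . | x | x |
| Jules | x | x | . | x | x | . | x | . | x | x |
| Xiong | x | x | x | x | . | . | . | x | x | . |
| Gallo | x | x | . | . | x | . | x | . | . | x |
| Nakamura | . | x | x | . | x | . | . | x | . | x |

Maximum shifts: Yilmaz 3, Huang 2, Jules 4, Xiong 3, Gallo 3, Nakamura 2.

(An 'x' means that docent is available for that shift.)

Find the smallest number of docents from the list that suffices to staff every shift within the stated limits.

13 slots to fill and no one can take more than 4, so at least ⌈13/4⌉ = 4 docents are needed.
Yilmaz, Jules, Xiong, and Gallo alone can cover everything: Jul 17→Gallo, Jul 18→Jules+Gallo, Jul 19→Yilmaz, Jul 20→Jules+Xiong, Jul 21→Jules, Jul 22→Yilmaz, Jul 23→Yilmaz, Jul 24→Xiong, Jul 25→Jules+Xiong, Jul 26→Gallo.

4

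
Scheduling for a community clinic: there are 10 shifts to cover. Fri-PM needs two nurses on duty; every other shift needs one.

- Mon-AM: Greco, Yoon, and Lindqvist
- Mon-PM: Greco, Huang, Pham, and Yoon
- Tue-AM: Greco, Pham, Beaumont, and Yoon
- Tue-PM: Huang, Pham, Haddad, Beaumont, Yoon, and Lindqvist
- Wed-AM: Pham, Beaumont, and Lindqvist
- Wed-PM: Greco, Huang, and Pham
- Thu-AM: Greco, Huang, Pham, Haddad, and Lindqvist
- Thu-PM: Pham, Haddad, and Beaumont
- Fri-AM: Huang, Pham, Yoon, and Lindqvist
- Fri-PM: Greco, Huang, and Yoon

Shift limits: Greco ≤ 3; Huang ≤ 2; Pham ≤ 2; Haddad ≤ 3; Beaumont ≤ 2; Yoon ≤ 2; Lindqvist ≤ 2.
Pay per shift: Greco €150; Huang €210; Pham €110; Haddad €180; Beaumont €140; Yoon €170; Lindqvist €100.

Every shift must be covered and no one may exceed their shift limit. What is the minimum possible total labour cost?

Picking the cheapest available nurse for each shift independently would cost €1260, but that ignores the shift limits.
An optimal schedule: Mon-AM→Lindqvist, Mon-PM→Greco, Tue-AM→Beaumont, Tue-PM→Beaumont, Wed-AM→Lindqvist, Wed-PM→Pham, Thu-AM→Greco, Thu-PM→Pham, Fri-AM→Yoon, Fri-PM→Greco+Yoon.
Total: 100 + 150 + 140 + 140 + 100 + 110 + 150 + 110 + 170 + 150 + 170 = €1490.

€1490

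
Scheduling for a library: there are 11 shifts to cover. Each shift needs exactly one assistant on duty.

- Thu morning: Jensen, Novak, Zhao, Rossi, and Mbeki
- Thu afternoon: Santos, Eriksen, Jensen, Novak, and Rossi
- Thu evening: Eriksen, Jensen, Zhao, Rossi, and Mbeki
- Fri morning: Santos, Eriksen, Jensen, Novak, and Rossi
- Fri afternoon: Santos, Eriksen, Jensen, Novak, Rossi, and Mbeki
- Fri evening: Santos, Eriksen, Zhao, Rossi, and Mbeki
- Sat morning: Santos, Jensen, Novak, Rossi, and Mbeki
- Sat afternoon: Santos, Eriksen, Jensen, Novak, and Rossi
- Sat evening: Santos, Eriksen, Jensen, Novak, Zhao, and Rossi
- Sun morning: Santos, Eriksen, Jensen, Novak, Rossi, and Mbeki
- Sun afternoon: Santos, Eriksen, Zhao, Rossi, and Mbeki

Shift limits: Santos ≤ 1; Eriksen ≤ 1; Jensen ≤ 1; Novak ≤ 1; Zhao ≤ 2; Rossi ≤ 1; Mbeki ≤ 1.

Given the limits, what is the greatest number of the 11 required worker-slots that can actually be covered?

8

Total capacity across all assistants is 1+1+1+1+2+1+1 = 8, and 11 slots are needed, so at most 8 can be filled.
An assignment achieving 8: Thu morning→Jensen, Thu afternoon→Santos, Thu evening→Eriksen, Fri morning→Novak, Fri afternoon→Mbeki, Fri evening→Zhao, Sat morning→Rossi, Sun afternoon→Zhao.
Loads: Santos 1/1, Eriksen 1/1, Jensen 1/1, Novak 1/1, Zhao 2/2, Rossi 1/1, Mbeki 1/1.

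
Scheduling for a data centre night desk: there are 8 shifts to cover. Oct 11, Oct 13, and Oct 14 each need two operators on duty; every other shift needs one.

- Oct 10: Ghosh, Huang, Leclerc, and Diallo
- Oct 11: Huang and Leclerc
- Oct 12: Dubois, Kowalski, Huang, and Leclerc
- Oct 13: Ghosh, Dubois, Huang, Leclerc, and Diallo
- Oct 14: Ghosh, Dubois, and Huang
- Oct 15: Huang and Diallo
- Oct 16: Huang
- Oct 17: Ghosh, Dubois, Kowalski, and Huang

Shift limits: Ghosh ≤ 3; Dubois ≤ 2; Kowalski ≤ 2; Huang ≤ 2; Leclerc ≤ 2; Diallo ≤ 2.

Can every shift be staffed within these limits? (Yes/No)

Yes

Oct 11 can only be covered by Huang and Leclerc, so that assignment is forced.
Oct 16 can only be covered by Huang, so that assignment is forced.
One valid schedule: Oct 10→Ghosh, Oct 11→Huang+Leclerc, Oct 12→Dubois, Oct 13→Leclerc+Diallo, Oct 14→Ghosh+Dubois, Oct 15→Diallo, Oct 16→Huang, Oct 17→Ghosh.
Loads: Ghosh 3/3, Dubois 2/2, Kowalski 0/2, Huang 2/2, Leclerc 2/2, Diallo 2/2 — all within limits.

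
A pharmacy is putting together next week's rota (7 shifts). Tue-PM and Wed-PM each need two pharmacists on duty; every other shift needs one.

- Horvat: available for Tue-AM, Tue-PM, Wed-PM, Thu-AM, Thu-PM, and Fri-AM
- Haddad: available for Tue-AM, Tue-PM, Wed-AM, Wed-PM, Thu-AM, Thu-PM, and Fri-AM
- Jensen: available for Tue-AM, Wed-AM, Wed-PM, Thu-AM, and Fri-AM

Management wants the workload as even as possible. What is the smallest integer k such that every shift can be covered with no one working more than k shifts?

With 3 pharmacists and 9 worker-slots to fill, someone must work at least ⌈9/3⌉ = 3 shifts, so k ≥ 3.
k = 3 works: Tue-AM→Horvat, Tue-PM→Horvat+Haddad, Wed-AM→Haddad, Wed-PM→Haddad+Jensen, Thu-AM→Jensen, Thu-PM→Horvat, Fri-AM→Jensen.
Loads: Horvat 3, Haddad 3, Jensen 3 — all ≤ 3.

3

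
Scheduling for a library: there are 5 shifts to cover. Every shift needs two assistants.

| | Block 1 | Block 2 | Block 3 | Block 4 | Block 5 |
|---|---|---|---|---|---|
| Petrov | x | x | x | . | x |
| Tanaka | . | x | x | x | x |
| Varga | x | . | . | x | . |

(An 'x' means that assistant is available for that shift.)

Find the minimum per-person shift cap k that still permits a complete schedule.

With 3 assistants and 10 worker-slots to fill, someone must work at least ⌈10/3⌉ = 4 shifts, so k ≥ 4.
k = 4 works: Block 1→Petrov+Varga, Block 2→Petrov+Tanaka, Block 3→Petrov+Tanaka, Block 4→Tanaka+Varga, Block 5→Petrov+Tanaka.
Loads: Petrov 4, Tanaka 4, Varga 2 — all ≤ 4.

4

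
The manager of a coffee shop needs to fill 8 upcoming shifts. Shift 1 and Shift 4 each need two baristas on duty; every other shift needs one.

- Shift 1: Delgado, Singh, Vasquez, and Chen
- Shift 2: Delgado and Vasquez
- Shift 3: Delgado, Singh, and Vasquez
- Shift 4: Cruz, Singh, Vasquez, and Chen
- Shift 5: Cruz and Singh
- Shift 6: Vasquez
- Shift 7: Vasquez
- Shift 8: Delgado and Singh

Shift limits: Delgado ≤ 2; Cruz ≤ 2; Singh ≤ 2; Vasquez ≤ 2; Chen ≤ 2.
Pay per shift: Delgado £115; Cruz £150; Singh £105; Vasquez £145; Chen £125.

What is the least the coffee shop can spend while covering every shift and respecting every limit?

Shift 6 can only be covered by Vasquez, so that assignment is forced.
Shift 7 can only be covered by Vasquez, so that assignment is forced.
Picking the cheapest available barista for each shift independently would cost £1170, but that ignores the shift limits.
An optimal schedule: Shift 1→Singh+Chen, Shift 2→Delgado, Shift 3→Singh, Shift 4→Cruz+Chen, Shift 5→Cruz, Shift 6→Vasquez, Shift 7→Vasquez, Shift 8→Delgado.
Total: 105 + 125 + 115 + 105 + 150 + 125 + 150 + 145 + 145 + 115 = £1280.

£1280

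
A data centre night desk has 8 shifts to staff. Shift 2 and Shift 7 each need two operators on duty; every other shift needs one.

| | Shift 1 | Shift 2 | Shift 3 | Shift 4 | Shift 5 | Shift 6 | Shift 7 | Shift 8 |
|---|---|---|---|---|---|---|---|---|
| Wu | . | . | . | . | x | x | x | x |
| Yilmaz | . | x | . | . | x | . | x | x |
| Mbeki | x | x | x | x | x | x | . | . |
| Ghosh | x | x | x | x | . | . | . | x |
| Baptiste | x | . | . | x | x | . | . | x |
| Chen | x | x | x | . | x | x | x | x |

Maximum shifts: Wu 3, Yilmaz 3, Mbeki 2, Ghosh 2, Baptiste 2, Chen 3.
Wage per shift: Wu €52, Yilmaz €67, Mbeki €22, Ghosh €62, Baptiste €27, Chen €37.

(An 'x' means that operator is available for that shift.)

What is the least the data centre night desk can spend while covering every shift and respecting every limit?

Picking the cheapest available operator for each shift independently would cost €285, but that ignores the shift limits.
An optimal schedule: Shift 1→Baptiste, Shift 2→Mbeki+Chen, Shift 3→Mbeki, Shift 4→Baptiste, Shift 5→Wu, Shift 6→Chen, Shift 7→Chen+Wu, Shift 8→Wu.
Total: 27 + 22 + 37 + 22 + 27 + 52 + 37 + 37 + 52 + 52 = €365.

€365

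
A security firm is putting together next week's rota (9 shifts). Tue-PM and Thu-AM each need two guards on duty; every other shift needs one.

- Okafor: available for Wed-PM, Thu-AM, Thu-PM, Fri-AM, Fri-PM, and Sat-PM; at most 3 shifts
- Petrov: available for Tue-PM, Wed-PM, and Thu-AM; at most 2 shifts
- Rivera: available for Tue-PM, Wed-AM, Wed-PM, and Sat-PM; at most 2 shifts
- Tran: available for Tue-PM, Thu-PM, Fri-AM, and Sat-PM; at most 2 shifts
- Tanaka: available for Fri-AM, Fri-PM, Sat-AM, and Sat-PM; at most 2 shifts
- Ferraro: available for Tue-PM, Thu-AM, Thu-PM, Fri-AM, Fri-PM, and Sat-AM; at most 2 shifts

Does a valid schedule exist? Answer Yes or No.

Wed-AM can only be covered by Rivera, so that assignment is forced.
One valid schedule: Tue-PM→Petrov+Tran, Wed-AM→Rivera, Wed-PM→Okafor, Thu-AM→Okafor+Petrov, Thu-PM→Okafor, Fri-AM→Tran, Fri-PM→Tanaka, Sat-AM→Tanaka, Sat-PM→Rivera.
Loads: Okafor 3/3, Petrov 2/2, Rivera 2/2, Tran 2/2, Tanaka 2/2, Ferraro 0/2 — all within limits.

Yes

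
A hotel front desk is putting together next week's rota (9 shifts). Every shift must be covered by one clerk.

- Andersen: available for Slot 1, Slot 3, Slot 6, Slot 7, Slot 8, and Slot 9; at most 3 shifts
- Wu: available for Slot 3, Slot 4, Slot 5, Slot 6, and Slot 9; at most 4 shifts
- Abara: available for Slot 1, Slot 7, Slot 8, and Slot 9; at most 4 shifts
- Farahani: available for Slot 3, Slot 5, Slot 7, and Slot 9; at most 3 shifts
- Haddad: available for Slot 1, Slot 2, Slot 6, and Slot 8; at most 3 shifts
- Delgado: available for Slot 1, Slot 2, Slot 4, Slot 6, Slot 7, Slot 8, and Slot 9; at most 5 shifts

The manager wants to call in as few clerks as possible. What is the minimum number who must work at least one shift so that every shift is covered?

2

9 slots to fill and no one can take more than 5, so at least ⌈9/5⌉ = 2 clerks are needed.
Wu and Delgado alone can cover everything: Slot 1→Delgado, Slot 2→Delgado, Slot 3→Wu, Slot 4→Wu, Slot 5→Wu, Slot 6→Wu, Slot 7→Delgado, Slot 8→Delgado, Slot 9→Delgado.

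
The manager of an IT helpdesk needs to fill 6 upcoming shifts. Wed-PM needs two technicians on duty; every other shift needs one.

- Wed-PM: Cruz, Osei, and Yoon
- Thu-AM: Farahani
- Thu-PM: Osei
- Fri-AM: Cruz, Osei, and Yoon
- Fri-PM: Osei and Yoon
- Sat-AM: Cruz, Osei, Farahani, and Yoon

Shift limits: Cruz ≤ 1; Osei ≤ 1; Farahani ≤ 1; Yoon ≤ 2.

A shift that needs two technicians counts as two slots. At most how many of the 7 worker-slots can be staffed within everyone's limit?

5

Total capacity across all technicians is 1+1+1+2 = 5, and 7 slots are needed, so at most 5 can be filled.
An assignment achieving 5: Wed-PM→Cruz+Yoon, Thu-AM→Farahani, Thu-PM→Osei, Fri-PM→Yoon.
Loads: Cruz 1/1, Osei 1/1, Farahani 1/1, Yoon 2/2.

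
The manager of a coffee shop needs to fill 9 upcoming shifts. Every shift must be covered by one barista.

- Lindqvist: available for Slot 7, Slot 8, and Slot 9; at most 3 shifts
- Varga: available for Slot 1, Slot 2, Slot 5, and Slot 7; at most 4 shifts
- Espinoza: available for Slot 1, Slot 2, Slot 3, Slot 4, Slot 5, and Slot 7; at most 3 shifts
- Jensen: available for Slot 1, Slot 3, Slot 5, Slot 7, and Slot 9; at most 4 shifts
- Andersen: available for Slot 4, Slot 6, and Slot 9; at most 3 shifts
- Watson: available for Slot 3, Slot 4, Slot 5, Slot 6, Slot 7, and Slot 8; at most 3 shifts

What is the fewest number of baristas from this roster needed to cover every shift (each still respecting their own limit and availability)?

9 slots to fill and no one can take more than 4, so at least ⌈9/4⌉ = 3 baristas are needed.
Lindqvist, Varga, and Watson alone can cover everything: Slot 1→Varga, Slot 2→Varga, Slot 3→Watson, Slot 4→Watson, Slot 5→Varga, Slot 6→Watson, Slot 7→Lindqvist, Slot 8→Lindqvist, Slot 9→Lindqvist.

3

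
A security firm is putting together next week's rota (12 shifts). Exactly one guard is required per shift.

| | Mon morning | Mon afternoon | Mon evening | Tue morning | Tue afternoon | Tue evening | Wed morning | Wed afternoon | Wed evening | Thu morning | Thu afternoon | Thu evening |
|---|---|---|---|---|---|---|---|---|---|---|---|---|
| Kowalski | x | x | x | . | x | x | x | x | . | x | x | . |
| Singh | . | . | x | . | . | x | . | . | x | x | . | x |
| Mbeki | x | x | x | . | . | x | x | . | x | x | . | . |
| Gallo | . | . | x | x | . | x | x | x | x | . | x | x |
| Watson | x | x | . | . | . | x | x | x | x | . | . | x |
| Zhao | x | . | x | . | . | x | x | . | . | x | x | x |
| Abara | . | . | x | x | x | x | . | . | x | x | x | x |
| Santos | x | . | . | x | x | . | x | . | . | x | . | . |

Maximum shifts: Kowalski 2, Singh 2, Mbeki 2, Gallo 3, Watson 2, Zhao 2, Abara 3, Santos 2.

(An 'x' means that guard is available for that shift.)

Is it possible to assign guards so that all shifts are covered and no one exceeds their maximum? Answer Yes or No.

One valid schedule: Mon morning→Mbeki, Mon afternoon→Kowalski, Mon evening→Mbeki, Tue morning→Gallo, Tue afternoon→Kowalski, Tue evening→Watson, Wed morning→Watson, Wed afternoon→Gallo, Wed evening→Singh, Thu morning→Zhao, Thu afternoon→Gallo, Thu evening→Singh.
Loads: Kowalski 2/2, Singh 2/2, Mbeki 2/2, Gallo 3/3, Watson 2/2, Zhao 1/2, Abara 0/3, Santos 0/2 — all within limits.

Yes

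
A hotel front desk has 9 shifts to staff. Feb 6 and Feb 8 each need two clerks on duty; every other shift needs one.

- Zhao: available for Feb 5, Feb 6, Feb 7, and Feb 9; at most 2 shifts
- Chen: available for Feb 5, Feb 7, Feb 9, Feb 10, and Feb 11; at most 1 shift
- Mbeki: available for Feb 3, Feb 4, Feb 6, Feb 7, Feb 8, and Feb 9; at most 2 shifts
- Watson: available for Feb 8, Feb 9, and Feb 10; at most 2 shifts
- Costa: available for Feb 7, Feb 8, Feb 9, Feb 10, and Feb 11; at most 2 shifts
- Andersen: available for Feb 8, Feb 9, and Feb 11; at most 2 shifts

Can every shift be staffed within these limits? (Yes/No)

No

Total capacity is 11 and 11 slots are needed, so capacity alone doesn't rule it out.
Shifts {Feb 3, Feb 4, Feb 6} need 4 worker-slots in total, but the clerks available for any of those shifts (Zhao and Mbeki) can supply at most 3 among them. So no valid schedule exists.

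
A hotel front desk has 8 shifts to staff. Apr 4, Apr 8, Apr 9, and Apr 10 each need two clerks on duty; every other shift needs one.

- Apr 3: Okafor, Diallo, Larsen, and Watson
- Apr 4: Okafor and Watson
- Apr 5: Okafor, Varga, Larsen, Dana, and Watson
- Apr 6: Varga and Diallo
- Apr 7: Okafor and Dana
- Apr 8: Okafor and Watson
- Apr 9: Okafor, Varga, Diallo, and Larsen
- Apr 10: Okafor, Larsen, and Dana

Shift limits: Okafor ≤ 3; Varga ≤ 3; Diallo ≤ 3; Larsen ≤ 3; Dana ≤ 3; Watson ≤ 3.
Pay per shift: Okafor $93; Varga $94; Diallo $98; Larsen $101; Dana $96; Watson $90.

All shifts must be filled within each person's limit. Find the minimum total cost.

$1121

Apr 4 can only be covered by Okafor and Watson, so that assignment is forced.
Apr 8 can only be covered by Okafor and Watson, so that assignment is forced.
Picking the cheapest available clerk for each shift independently would cost $1109, but that ignores the shift limits.
An optimal schedule: Apr 3→Watson, Apr 4→Watson+Okafor, Apr 5→Varga, Apr 6→Varga, Apr 7→Dana, Apr 8→Watson+Okafor, Apr 9→Varga+Diallo, Apr 10→Okafor+Dana.
Total: 90 + 90 + 93 + 94 + 94 + 96 + 90 + 93 + 94 + 98 + 93 + 96 = $1121.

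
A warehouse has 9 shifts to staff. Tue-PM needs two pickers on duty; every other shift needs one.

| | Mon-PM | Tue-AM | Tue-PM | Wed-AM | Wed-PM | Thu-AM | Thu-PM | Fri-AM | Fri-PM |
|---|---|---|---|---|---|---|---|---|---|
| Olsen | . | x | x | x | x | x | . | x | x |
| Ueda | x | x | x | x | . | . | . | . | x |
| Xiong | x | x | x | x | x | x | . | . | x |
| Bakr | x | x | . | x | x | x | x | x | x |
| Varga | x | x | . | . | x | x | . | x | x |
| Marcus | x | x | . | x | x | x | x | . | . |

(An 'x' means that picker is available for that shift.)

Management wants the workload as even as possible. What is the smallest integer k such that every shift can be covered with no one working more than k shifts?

With 6 pickers and 10 worker-slots to fill, someone must work at least ⌈10/6⌉ = 2 shifts, so k ≥ 2.
k = 2 works: Mon-PM→Ueda, Tue-AM→Varga, Tue-PM→Olsen+Ueda, Wed-AM→Xiong, Wed-PM→Xiong, Thu-AM→Bakr, Thu-PM→Bakr, Fri-AM→Olsen, Fri-PM→Varga.
Loads: Olsen 2, Ueda 2, Xiong 2, Bakr 2, Varga 2, Marcus 0 — all ≤ 2.

2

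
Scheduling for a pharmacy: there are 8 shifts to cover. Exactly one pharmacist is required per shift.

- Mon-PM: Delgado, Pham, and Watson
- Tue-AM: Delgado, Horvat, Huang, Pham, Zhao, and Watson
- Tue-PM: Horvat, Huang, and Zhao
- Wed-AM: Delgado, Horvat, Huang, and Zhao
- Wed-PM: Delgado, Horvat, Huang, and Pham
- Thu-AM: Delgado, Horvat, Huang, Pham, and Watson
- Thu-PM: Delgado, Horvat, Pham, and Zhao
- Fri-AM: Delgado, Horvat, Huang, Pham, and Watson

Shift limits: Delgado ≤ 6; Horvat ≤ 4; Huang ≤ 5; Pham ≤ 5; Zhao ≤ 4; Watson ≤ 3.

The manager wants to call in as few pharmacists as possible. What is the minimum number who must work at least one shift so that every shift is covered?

8 slots to fill and no one can take more than 6, so at least ⌈8/6⌉ = 2 pharmacists are needed.
Delgado and Horvat alone can cover everything: Mon-PM→Delgado, Tue-AM→Delgado, Tue-PM→Horvat, Wed-AM→Delgado, Wed-PM→Delgado, Thu-AM→Delgado, Thu-PM→Delgado, Fri-AM→Horvat.

2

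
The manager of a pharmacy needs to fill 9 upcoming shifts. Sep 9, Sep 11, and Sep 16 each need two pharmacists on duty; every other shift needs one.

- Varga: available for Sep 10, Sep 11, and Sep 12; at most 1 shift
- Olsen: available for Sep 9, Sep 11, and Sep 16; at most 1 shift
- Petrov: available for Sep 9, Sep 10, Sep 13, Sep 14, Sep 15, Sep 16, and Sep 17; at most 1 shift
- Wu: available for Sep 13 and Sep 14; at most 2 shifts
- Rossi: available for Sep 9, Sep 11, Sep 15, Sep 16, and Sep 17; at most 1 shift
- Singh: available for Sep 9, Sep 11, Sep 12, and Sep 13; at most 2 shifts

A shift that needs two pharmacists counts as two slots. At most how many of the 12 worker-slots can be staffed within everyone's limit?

8

Total capacity across all pharmacists is 1+1+1+2+1+2 = 8, and 12 slots are needed, so at most 8 can be filled.
An assignment achieving 8: Sep 9→Singh, Sep 10→Varga, Sep 12→Singh, Sep 13→Wu, Sep 14→Wu, Sep 15→Petrov, Sep 16→Olsen, Sep 17→Rossi.
Loads: Varga 1/1, Olsen 1/1, Petrov 1/1, Wu 2/2, Rossi 1/1, Singh 2/2.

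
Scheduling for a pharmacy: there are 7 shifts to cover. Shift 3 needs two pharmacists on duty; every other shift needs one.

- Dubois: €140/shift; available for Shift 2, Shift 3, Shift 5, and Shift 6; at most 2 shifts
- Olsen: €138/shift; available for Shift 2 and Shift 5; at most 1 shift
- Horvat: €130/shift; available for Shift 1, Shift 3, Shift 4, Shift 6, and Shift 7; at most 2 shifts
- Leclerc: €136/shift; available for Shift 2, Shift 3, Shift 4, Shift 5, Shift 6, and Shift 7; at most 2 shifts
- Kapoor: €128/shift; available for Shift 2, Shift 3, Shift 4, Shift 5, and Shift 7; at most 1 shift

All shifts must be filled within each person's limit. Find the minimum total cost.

Shift 1 can only be covered by Horvat, so that assignment is forced.
Picking the cheapest available pharmacist for each shift independently would cost €1030, but that ignores the shift limits.
An optimal schedule: Shift 1→Horvat, Shift 2→Dubois, Shift 3→Leclerc+Kapoor, Shift 4→Horvat, Shift 5→Olsen, Shift 6→Dubois, Shift 7→Leclerc.
Total: 130 + 140 + 136 + 128 + 130 + 138 + 140 + 136 = €1078.

€1078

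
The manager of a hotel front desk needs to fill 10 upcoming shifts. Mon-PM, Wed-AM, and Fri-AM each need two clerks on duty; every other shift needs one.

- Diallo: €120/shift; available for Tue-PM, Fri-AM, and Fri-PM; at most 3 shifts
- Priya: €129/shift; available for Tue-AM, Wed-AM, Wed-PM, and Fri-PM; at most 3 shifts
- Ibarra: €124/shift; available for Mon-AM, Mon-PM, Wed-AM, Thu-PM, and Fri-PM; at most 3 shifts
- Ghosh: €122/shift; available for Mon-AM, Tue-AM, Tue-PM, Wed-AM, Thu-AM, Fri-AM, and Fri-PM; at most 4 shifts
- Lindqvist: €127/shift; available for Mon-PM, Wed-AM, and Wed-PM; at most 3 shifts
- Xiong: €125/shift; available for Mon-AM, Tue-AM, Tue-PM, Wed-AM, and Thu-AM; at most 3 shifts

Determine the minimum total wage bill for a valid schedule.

€1599

Mon-PM can only be covered by Ibarra and Lindqvist, so that assignment is forced.
Thu-PM can only be covered by Ibarra, so that assignment is forced.
Fri-AM can only be covered by Diallo and Ghosh, so that assignment is forced.
Picking the cheapest available clerk for each shift independently would cost €1596, but that ignores the shift limits.
An optimal schedule: Mon-AM→Ghosh, Mon-PM→Ibarra+Lindqvist, Tue-AM→Ghosh, Tue-PM→Diallo, Wed-AM→Ibarra+Xiong, Wed-PM→Lindqvist, Thu-AM→Ghosh, Thu-PM→Ibarra, Fri-AM→Diallo+Ghosh, Fri-PM→Diallo.
Total: 122 + 124 + 127 + 122 + 120 + 124 + 125 + 127 + 122 + 124 + 120 + 122 + 120 = €1599.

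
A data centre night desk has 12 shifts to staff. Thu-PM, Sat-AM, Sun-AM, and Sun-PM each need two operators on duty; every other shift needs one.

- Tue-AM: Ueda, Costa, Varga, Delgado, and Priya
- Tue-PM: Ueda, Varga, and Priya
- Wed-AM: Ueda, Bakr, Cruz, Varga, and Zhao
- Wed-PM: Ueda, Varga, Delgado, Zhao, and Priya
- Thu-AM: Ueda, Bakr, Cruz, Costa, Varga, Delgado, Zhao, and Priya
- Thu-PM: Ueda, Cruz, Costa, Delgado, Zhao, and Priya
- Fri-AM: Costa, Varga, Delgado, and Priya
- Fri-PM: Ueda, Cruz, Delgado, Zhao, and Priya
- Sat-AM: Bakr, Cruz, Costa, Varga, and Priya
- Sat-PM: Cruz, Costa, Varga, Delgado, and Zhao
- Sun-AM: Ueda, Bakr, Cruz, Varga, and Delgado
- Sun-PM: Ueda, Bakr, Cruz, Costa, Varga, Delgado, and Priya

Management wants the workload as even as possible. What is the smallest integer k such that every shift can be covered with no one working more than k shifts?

With 8 operators and 16 worker-slots to fill, someone must work at least ⌈16/8⌉ = 2 shifts, so k ≥ 2.
k = 2 works: Tue-AM→Ueda, Tue-PM→Ueda, Wed-AM→Bakr, Wed-PM→Varga, Thu-AM→Zhao, Thu-PM→Zhao+Priya, Fri-AM→Costa, Fri-PM→Cruz, Sat-AM→Bakr+Costa, Sat-PM→Cruz, Sun-AM→Varga+Delgado, Sun-PM→Delgado+Priya.
Loads: Ueda 2, Bakr 2, Cruz 2, Costa 2, Varga 2, Delgado 2, Zhao 2, Priya 2 — all ≤ 2.

2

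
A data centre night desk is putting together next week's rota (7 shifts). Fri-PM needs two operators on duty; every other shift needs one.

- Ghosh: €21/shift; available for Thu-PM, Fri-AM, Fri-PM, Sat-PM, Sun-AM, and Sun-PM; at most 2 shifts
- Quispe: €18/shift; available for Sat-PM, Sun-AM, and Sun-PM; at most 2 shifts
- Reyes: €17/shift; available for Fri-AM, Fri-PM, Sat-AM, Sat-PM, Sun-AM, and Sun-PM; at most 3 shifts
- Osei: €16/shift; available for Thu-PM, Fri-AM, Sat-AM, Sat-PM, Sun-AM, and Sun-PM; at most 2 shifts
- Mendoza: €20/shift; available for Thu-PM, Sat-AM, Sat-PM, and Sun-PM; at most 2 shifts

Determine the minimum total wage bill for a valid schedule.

Fri-PM can only be covered by Ghosh and Reyes, so that assignment is forced.
Picking the cheapest available operator for each shift independently would cost €134, but that ignores the shift limits.
An optimal schedule: Thu-PM→Osei, Fri-AM→Osei, Fri-PM→Reyes+Ghosh, Sat-AM→Reyes, Sat-PM→Quispe, Sun-AM→Reyes, Sun-PM→Quispe.
Total: 16 + 16 + 17 + 21 + 17 + 18 + 17 + 18 = €140.

€140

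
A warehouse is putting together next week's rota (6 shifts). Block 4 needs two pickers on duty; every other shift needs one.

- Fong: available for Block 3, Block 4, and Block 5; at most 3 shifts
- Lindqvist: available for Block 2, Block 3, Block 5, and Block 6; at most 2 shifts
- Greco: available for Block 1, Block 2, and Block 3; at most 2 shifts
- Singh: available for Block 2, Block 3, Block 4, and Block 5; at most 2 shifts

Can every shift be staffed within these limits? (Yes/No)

Block 1 can only be covered by Greco, so that assignment is forced.
Block 4 can only be covered by Fong and Singh, so that assignment is forced.
Block 6 can only be covered by Lindqvist, so that assignment is forced.
One valid schedule: Block 1→Greco, Block 2→Lindqvist, Block 3→Fong, Block 4→Fong+Singh, Block 5→Fong, Block 6→Lindqvist.
Loads: Fong 3/3, Lindqvist 2/2, Greco 1/2, Singh 1/2 — all within limits.

Yes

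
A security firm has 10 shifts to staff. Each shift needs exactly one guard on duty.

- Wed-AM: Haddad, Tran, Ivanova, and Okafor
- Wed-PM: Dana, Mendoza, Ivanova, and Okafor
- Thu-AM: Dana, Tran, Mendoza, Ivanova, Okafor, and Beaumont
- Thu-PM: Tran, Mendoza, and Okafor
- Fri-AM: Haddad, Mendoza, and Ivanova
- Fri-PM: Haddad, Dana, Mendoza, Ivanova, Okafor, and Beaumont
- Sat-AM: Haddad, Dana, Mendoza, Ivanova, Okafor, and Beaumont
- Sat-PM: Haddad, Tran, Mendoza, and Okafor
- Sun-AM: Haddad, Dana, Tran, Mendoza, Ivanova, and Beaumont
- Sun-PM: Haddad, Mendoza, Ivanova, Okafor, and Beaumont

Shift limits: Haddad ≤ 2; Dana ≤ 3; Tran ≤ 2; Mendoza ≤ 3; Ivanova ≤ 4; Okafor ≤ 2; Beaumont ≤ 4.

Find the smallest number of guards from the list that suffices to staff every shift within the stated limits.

3

10 slots to fill and no one can take more than 4, so at least ⌈10/4⌉ = 3 guards are needed.
Dana, Mendoza, and Ivanova alone can cover everything: Wed-AM→Ivanova, Wed-PM→Dana, Thu-AM→Dana, Thu-PM→Mendoza, Fri-AM→Mendoza, Fri-PM→Dana, Sat-AM→Ivanova, Sat-PM→Mendoza, Sun-AM→Ivanova, Sun-PM→Ivanova.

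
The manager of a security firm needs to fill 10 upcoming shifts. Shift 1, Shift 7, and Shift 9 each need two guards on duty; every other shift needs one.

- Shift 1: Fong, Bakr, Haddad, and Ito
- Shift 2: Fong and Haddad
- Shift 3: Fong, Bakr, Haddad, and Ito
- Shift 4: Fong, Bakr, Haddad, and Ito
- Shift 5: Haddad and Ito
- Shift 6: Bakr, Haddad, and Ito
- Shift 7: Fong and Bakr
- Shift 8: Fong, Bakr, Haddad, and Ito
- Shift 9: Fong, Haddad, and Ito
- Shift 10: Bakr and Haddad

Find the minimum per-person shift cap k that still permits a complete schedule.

With 4 guards and 13 worker-slots to fill, someone must work at least ⌈13/4⌉ = 4 shifts, so k ≥ 4.
k = 4 works: Shift 1→Haddad+Ito, Shift 2→Fong, Shift 3→Fong, Shift 4→Bakr, Shift 5→Haddad, Shift 6→Bakr, Shift 7→Fong+Bakr, Shift 8→Haddad, Shift 9→Fong+Haddad, Shift 10→Bakr.
Loads: Fong 4, Bakr 4, Haddad 4, Ito 1 — all ≤ 4.

4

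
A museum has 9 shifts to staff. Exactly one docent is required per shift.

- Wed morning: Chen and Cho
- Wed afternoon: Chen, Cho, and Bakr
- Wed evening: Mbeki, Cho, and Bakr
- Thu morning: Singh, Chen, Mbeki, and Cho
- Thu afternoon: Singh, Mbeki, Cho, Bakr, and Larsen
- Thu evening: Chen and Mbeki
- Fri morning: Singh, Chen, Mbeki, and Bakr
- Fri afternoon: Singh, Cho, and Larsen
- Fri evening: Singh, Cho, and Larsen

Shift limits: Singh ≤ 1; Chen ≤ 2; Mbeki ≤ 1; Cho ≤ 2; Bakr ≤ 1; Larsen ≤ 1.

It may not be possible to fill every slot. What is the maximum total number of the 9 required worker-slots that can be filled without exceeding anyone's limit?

Total capacity across all docents is 1+2+1+2+1+1 = 8, and 9 slots are needed, so at most 8 can be filled.
An assignment achieving 8: Wed morning→Chen, Wed afternoon→Cho, Wed evening→Mbeki, Thu afternoon→Larsen, Thu evening→Chen, Fri morning→Bakr, Fri afternoon→Singh, Fri evening→Cho.
Loads: Singh 1/1, Chen 2/2, Mbeki 1/1, Cho 2/2, Bakr 1/1, Larsen 1/1.

8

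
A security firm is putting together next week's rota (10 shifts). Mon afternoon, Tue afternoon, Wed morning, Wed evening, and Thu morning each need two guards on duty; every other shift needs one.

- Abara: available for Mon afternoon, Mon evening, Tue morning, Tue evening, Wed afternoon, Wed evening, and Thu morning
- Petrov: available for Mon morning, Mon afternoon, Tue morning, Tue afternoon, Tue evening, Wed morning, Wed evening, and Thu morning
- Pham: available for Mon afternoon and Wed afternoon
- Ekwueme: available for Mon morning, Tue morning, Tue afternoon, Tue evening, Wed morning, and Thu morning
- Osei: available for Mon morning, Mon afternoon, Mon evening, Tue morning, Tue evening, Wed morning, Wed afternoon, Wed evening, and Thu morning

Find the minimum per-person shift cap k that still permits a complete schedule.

With 5 guards and 15 worker-slots to fill, someone must work at least ⌈15/5⌉ = 3 shifts, so k ≥ 3.
k = 3 is infeasible (exhaustive check).
k = 4 works: Mon morning→Petrov, Mon afternoon→Pham+Osei, Mon evening→Abara, Tue morning→Abara, Tue afternoon→Petrov+Ekwueme, Tue evening→Ekwueme, Wed morning→Petrov+Ekwueme, Wed afternoon→Abara, Wed evening→Abara+Petrov, Thu morning→Ekwueme+Osei.
Loads: Abara 4, Petrov 4, Pham 1, Ekwueme 4, Osei 2 — all ≤ 4.

4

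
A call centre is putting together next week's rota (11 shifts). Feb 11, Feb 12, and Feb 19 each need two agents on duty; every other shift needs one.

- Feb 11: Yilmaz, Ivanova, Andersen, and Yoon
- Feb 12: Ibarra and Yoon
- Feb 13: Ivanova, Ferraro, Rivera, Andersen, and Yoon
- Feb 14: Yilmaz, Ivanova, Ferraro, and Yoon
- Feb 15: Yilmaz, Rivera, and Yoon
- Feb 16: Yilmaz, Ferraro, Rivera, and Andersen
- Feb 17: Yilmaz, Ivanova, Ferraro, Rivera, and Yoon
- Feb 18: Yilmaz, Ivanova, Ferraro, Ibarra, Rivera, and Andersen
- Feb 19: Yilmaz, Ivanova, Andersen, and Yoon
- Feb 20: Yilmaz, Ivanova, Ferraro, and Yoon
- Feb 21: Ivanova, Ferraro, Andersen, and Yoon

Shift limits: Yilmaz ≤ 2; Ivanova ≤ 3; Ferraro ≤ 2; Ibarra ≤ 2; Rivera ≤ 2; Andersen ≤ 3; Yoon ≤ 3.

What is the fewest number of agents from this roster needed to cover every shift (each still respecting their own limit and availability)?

14 slots to fill and no one can take more than 3, so at least ⌈14/3⌉ = 5 agents are needed.
Any 5 agents together have capacity at most 3+3+3+2+2 = 13 < 14 slots, so 5 can never suffice.
Yilmaz, Ivanova, Ferraro, Ibarra, Rivera, and Yoon alone can cover everything: Feb 11→Yilmaz+Ivanova, Feb 12→Ibarra+Yoon, Feb 13→Rivera, Feb 14→Ferraro, Feb 15→Yilmaz, Feb 16→Ferraro, Feb 17→Rivera, Feb 18→Ibarra, Feb 19→Ivanova+Yoon, Feb 20→Yoon, Feb 21→Ivanova.

6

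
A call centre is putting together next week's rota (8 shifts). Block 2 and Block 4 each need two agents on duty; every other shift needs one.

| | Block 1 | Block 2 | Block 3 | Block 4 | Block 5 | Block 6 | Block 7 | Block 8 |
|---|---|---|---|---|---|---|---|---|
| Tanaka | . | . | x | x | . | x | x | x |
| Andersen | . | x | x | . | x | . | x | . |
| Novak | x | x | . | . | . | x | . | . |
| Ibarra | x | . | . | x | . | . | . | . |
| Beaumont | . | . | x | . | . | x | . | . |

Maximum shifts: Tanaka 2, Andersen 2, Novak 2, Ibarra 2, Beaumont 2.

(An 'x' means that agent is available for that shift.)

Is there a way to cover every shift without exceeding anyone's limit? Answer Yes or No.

No

Total capacity is 10 and 10 slots are needed, so capacity alone doesn't rule it out.
Shifts {Block 2, Block 4, Block 5, Block 7, Block 8} need 7 worker-slots in total, but the agents available for any of those shifts (Tanaka, Andersen, Novak, and Ibarra) can supply at most 6 among them. So no valid schedule exists.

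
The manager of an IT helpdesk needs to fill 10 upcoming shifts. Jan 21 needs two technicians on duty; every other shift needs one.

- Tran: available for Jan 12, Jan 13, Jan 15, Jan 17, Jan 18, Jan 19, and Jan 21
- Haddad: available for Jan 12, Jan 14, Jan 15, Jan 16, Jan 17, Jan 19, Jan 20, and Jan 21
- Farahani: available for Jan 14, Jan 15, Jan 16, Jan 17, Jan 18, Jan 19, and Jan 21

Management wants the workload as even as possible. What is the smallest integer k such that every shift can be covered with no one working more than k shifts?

4

With 3 technicians and 11 worker-slots to fill, someone must work at least ⌈11/3⌉ = 4 shifts, so k ≥ 4.
k = 4 works: Jan 12→Tran, Jan 13→Tran, Jan 14→Haddad, Jan 15→Tran, Jan 16→Haddad, Jan 17→Farahani, Jan 18→Tran, Jan 19→Farahani, Jan 20→Haddad, Jan 21→Haddad+Farahani.
Loads: Tran 4, Haddad 4, Farahani 3 — all ≤ 4.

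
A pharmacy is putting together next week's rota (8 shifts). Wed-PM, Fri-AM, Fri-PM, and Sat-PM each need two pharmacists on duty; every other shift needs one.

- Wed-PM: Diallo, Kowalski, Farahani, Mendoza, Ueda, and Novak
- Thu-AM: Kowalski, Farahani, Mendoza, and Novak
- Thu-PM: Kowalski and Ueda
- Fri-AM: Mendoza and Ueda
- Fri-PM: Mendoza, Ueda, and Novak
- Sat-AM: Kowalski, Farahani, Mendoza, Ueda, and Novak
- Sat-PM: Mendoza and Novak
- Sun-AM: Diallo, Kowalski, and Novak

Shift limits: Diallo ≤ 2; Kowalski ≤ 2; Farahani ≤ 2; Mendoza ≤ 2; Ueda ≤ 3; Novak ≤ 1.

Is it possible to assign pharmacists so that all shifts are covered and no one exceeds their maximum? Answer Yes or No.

No

Total capacity is 12 and 12 slots are needed, so capacity alone doesn't rule it out.
Shifts {Fri-AM, Fri-PM, Sat-PM} need 6 worker-slots in total, but the pharmacists available for any of those shifts (Mendoza, Ueda, and Novak) can supply at most 5 among them. So no valid schedule exists.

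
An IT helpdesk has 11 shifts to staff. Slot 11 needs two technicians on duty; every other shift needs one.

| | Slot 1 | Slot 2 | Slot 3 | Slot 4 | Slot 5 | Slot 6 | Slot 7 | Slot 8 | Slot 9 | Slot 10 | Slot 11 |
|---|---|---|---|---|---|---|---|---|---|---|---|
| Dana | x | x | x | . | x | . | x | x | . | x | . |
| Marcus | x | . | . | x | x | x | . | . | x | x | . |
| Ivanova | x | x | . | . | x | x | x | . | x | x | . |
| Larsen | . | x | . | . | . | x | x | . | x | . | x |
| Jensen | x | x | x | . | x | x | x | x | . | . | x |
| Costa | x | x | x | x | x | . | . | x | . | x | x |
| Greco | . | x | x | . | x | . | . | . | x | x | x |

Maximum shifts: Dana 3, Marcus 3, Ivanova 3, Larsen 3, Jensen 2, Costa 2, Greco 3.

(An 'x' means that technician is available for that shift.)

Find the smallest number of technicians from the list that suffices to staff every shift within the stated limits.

4

12 slots to fill and no one can take more than 3, so at least ⌈12/3⌉ = 4 technicians are needed.
Dana, Marcus, Larsen, and Greco alone can cover everything: Slot 1→Dana, Slot 2→Larsen, Slot 3→Dana, Slot 4→Marcus, Slot 5→Marcus, Slot 6→Marcus, Slot 7→Larsen, Slot 8→Dana, Slot 9→Greco, Slot 10→Greco, Slot 11→Larsen+Greco.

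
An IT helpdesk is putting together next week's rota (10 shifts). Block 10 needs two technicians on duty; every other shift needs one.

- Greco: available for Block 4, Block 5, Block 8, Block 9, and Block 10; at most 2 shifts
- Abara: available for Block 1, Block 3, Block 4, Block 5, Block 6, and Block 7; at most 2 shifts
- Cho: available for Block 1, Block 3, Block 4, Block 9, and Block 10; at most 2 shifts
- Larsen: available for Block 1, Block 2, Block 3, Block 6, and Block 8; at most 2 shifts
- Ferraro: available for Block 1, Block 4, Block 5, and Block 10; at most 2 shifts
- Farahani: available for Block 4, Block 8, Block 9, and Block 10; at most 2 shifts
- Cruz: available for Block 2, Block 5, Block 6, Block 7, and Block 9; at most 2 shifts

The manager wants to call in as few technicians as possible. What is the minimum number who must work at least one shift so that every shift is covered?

6

11 slots to fill and no one can take more than 2, so at least ⌈11/2⌉ = 6 technicians are needed.
Greco, Abara, Cho, Larsen, Ferraro, and Farahani alone can cover everything: Block 1→Larsen, Block 2→Larsen, Block 3→Cho, Block 4→Ferraro, Block 5→Greco, Block 6→Abara, Block 7→Abara, Block 8→Greco, Block 9→Cho, Block 10→Ferraro+Farahani.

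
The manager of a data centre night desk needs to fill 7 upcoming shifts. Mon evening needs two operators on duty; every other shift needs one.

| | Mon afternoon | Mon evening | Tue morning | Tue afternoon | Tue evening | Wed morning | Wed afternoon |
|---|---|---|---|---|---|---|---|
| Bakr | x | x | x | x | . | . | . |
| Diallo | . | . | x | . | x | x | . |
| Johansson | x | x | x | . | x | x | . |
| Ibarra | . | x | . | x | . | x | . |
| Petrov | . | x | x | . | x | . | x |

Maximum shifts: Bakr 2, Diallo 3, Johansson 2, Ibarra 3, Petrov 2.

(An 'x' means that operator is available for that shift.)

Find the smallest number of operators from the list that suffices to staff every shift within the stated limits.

8 slots to fill and no one can take more than 3, so at least ⌈8/3⌉ = 3 operators are needed.
No set of 3 operators can cover every shift (each such set leaves at least one shift with no one available or exceeds a cap).
Bakr, Diallo, Johansson, and Petrov alone can cover everything: Mon afternoon→Bakr, Mon evening→Johansson+Petrov, Tue morning→Diallo, Tue afternoon→Bakr, Tue evening→Diallo, Wed morning→Diallo, Wed afternoon→Petrov.

4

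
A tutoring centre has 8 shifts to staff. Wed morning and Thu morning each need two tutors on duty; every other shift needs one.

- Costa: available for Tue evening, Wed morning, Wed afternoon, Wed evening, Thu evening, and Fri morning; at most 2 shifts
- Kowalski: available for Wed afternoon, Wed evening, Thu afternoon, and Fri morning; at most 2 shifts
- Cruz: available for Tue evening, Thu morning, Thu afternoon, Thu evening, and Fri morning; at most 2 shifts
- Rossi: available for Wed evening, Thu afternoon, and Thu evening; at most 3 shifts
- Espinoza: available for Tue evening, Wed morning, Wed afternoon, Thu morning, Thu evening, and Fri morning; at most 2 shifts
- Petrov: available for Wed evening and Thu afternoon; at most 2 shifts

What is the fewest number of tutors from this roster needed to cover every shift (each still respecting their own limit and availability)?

10 slots to fill and no one can take more than 3, so at least ⌈10/3⌉ = 4 tutors are needed.
Any 4 tutors together have capacity at most 3+2+2+2 = 9 < 10 slots, so 4 can never suffice.
Costa, Kowalski, Cruz, Rossi, and Espinoza alone can cover everything: Tue evening→Costa, Wed morning→Costa+Espinoza, Wed afternoon→Kowalski, Wed evening→Kowalski, Thu morning→Cruz+Espinoza, Thu afternoon→Rossi, Thu evening→Rossi, Fri morning→Cruz.

5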